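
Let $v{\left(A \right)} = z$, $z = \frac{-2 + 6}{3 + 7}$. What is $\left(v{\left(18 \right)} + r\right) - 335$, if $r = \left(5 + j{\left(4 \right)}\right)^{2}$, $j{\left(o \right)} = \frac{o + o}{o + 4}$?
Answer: $- \frac{1493}{5} \approx -298.6$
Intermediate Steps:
$j{\left(o \right)} = \frac{2 o}{4 + o}$
$z = \frac{2}{5}$ ($z = \frac{4}{10} = 4 \cdot \frac{1}{10} = \frac{2}{5} \approx 0.4$)
$r = 36$ ($r = \left(5 + 2 \cdot 4 \frac{1}{4 + 4}\right)^{2} = \left(5 + 2 \cdot 4 \cdot \frac{1}{8}\right)^{2} = \left(5 + 1\right)^{2} = 6^{2} = 36$)
$v{\left(A \right)} = \frac{2}{5}$
$\left(v{\left(18 \right)} + r\right) - 335 = \left(\frac{2}{5} + 36\right) - 335 = \frac{182}{5} - 335 = - \frac{1493}{5}$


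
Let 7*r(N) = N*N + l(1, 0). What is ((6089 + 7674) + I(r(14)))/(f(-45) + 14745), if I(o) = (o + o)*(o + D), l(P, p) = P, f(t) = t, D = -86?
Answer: 514817/720300 ≈ 0.71473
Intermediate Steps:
r(N) = 1/7 + N**2/7 (r(N) = (N*N + 1)/7 = (N**2 + 1)/7 = (1 + N**2)/7 = 1/7 + N**2/7)
I(o) = 2*o*(-86 + o) (I(o) = (o + o)*(o - 86) = (2*o)*(-86 + o) = 2*o*(-86 + o))
((6089 + 7674) + I(r(14)))/(f(-45) + 14745) = ((6089 + 7674) + 2*(1/7 + (1/7)*14**2)*(-86 + (1/7 + (1/7)*14**2)))/(-45 + 14745) = (13763 + 2*(1/7 + (1/7)*196)*(-86 + (1/7 + (1/7)*196)))/14700 = (13763 + 2*(1/7 + 28)*(-86 + (1/7 + 28)))*(1/14700) = (13763 + 2*(197/7)*(-86 + 197/7))*(1/14700) = (13763 + 2*(197/7)*(-405/7))*(1/14700) = (13763 - 159570/49)*(1/14700) = (514817/49)*(1/14700) = 514817/720300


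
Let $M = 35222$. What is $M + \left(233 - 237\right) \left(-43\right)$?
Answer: $35394$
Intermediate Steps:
$M + \left(233 - 237\right) \left(-43\right) = 35222 + \left(233 - 237\right) \left(-43\right) = 35222 - -172 = 35222 + 172 = 35394$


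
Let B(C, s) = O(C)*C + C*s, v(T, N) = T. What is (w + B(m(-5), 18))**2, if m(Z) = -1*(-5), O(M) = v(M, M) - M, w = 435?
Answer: 275625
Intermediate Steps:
O(M) = 0 (O(M) = M - M = 0)
m(Z) = 5
B(C, s) = C*s (B(C, s) = 0*C + C*s = 0 + C*s = C*s)
(w + B(m(-5), 18))**2 = (435 + 5*18)**2 = (435 + 90)**2 = 525**2 = 275625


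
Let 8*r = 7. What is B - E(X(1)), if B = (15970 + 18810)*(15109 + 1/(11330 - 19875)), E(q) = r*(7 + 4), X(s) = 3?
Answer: 7184513038199/13672 ≈ 5.2549e+8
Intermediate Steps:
r = 7/8 (r = (⅛)*7 = 7/8 ≈ 0.87500)
E(q) = 77/8 (E(q) = 7*(7 + 4)/8 = (7/8)*11 = 77/8)
B = 898064146224/1709 (B = 34780*(15109 + 1/(-8545)) = 34780*(15109 - 1/8545) = 34780*(129106404/8545) = 898064146224/1709 ≈ 5.2549e+8)
B - E(X(1)) = 898064146224/1709 - 1*77/8 = 898064146224/1709 - 77/8 = 7184513038199/13672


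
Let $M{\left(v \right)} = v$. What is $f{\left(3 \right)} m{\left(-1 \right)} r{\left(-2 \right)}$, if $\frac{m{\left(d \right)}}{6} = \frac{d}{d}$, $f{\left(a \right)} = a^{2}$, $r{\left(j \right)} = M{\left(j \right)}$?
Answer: $-108$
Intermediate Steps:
$r{\left(j \right)} = j$
$m{\left(d \right)} = 6$ ($m{\left(d \right)} = 6 \frac{d}{d} = 6 \cdot 1 = 6$)
$f{\left(3 \right)} m{\left(-1 \right)} r{\left(-2 \right)} = 3^{2} \cdot 6 \left(-2\right) = 9 \cdot 6 \left(-2\right) = 54 \left(-2\right) = -108$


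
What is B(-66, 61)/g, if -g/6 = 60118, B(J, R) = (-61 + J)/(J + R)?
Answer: -127/1803540 ≈ -7.0417e-5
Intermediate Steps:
B(J, R) = (-61 + J)/(J + R)
g = -360708 (g = -6*60118 = -360708)
B(-66, 61)/g = ((-61 - 66)/(-66 + 61))/(-360708) = (-127/(-5))*(-1/360708) = -⅕*(-127)*(-1/360708) = (127/5)*(-1/360708) = -127/1803540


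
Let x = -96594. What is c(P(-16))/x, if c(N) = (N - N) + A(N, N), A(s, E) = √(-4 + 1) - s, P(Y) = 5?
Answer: 5/96594 - I*√3/96594 ≈ 5.1763e-5 - 1.7931e-5*I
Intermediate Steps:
A(s, E) = -s + I*√3 (A(s, E) = √(-3) - s = I*√3 - s = -s + I*√3)
c(N) = -N + I*√3 (c(N) = (N - N) + (-N + I*√3) = 0 + (-N + I*√3) = -N + I*√3)
c(P(-16))/x = (-1*5 + I*√3)/(-96594) = (-5 + I*√3)*(-1/96594) = 5/96594 - I*√3/96594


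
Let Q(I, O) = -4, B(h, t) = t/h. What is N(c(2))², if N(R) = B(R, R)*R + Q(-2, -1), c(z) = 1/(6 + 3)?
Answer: 1225/81 ≈ 15.123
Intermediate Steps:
c(z) = ⅑ (c(z) = 1/9 = ⅑)
N(R) = -4 + R (N(R) = (R/R)*R - 4 = 1*R - 4 = R - 4 = -4 + R)
N(c(2))² = (-4 + ⅑)² = (-35/9)² = 1225/81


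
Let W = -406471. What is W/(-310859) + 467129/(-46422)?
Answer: -126342057049/14430696498 ≈ -8.7551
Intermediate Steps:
W/(-310859) + 467129/(-46422) = -406471/(-310859) + 467129/(-46422) = -406471*(-1/310859) + 467129*(-1/46422) = 406471/310859 - 467129/46422 = -126342057049/14430696498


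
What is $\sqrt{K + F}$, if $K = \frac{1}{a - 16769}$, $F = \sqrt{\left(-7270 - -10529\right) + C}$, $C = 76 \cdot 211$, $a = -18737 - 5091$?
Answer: $\frac{\sqrt{-40597 + 1648116409 \sqrt{19295}}}{40597} \approx 11.786$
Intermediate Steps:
$a = -23828$
$C = 16036$
$F = \sqrt{19295}$ ($F = \sqrt{\left(-7270 - -10529\right) + 16036} = \sqrt{\left(-7270 + 10529\right) + 16036} = \sqrt{3259 + 16036} = \sqrt{19295} \approx 138.91$)
$K = - \frac{1}{40597}$ ($K = \frac{1}{-23828 - 16769} = \frac{1}{-40597} = - \frac{1}{40597} \approx -2.4632 \cdot 10^{-5}$)
$\sqrt{K + F} = \sqrt{- \frac{1}{40597} + \sqrt{19295}}$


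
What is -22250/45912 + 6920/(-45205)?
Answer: -132352229/207545196 ≈ -0.63770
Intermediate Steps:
-22250/45912 + 6920/(-45205) = -22250*1/45912 + 6920*(-1/45205) = -11125/22956 - 1384/9041 = -132352229/207545196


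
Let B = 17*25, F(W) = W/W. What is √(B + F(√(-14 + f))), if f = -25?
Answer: √426 ≈ 20.640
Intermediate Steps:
F(W) = 1
B = 425
√(B + F(√(-14 + f))) = √(425 + 1) = √426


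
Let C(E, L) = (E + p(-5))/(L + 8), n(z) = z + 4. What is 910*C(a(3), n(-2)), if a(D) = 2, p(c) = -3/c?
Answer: 1183/5 ≈ 236.60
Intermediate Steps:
n(z) = 4 + z
C(E, L) = (3/5 + E)/(8 + L) (C(E, L) = (E - 3/(-5))/(L + 8) = (E - 3*(-1/5))/(8 + L) = (E + 3/5)/(8 + L) = (3/5 + E)/(8 + L))
910*C(a(3), n(-2)) = 910*((3/5 + 2)/(8 + (4 - 2))) = 910*((13/5)/(8 + 2)) = 910*((13/5)/10) = 910*((1/10)*(13/5)) = 910*(13/50) = 1183/5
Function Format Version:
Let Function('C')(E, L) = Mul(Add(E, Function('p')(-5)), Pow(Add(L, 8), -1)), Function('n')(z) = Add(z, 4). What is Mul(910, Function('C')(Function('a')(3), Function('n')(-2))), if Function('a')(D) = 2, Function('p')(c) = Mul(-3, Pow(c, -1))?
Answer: Rational(1183, 5) ≈ 236.60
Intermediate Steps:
Function('n')(z) = Add(4, z)
Function('C')(E, L) = Mul(Pow(Add(8, L), -1), Add(Rational(3, 5), E)) (Function('C')(E, L) = Mul(Add(E, Mul(-3, Pow(-5, -1))), Pow(Add(L, 8), -1)) = Mul(Add(E, Mul(-3, Rational(-1, 5))), Pow(Add(8, L), -1)) = Mul(Add(E, Rational(3, 5)), Pow(Add(8, L), -1)) = Mul(Add(Rational(3, 5), E), Pow(Add(8, L), -1)) = Mul(Pow(Add(8, L), -1), Add(Rational(3, 5), E)))
Mul(910, Function('C')(Function('a')(3), Function('n')(-2))) = Mul(910, Mul(Pow(Add(8, Add(4, -2)), -1), Add(Rational(3, 5), 2))) = Mul(910, Mul(Pow(Add(8, 2), -1), Rational(13, 5))) = Mul(910, Mul(Pow(10, -1), Rational(13, 5))) = Mul(910, Mul(Rational(1, 10), Rational(13, 5))) = Mul(910, Rational(13, 50)) = Rational(1183, 5)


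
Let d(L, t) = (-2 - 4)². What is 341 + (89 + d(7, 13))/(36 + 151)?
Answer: 63892/187 ≈ 341.67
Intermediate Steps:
d(L, t) = 36 (d(L, t) = (-6)² = 36)
341 + (89 + d(7, 13))/(36 + 151) = 341 + (89 + 36)/(36 + 151) = 341 + 125/187 = 63892/187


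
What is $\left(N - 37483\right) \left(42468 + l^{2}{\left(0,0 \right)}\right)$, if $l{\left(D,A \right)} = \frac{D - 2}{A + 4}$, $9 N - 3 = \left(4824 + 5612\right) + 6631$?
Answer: $- \frac{18135471607}{12} \approx -1.5113 \cdot 10^{9}$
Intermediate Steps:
$N = \frac{5690}{3}$ ($N = \frac{1}{3} + \frac{\left(4824 + 5612\right) + 6631}{9} = \frac{1}{3} + \frac{10436 + 6631}{9} = \frac{1}{3} + \frac{1}{9} \cdot 17067 = \frac{1}{3} + \frac{5689}{3} = \frac{5690}{3} \approx 1896.7$)
$l{\left(D,A \right)} = \frac{-2 + D}{4 + A}$
$\left(N - 37483\right) \left(42468 + l^{2}{\left(0,0 \right)}\right) = \left(\frac{5690}{3} - 37483\right) \left(42468 + \left(\frac{-2 + 0}{4 + 0}\right)^{2}\right) = - \frac{106759 \left(42468 + \left(\frac{1}{4} \left(-2\right)\right)^{2}\right)}{3} = - \frac{106759 \left(42468 + \left(- \frac{1}{2}\right)^{2}\right)}{3} = - \frac{106759 \left(42468 + \frac{1}{4}\right)}{3} = \left(- \frac{106759}{3}\right) \frac{169873}{4} = - \frac{18135471607}{12}$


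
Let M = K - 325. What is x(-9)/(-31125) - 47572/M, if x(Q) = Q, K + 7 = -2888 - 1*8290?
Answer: 49359403/11941625 ≈ 4.1334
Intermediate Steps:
K = -11185 (K = -7 + (-2888 - 1*8290) = -7 + (-2888 - 8290) = -7 - 11178 = -11185)
M = -11510 (M = -11185 - 325 = -11510)
x(-9)/(-31125) - 47572/M = -9/(-31125) - 47572/(-11510) = -9*(-1/31125) - 47572*(-1/11510) = 3/10375 + 23786/5755 = 49359403/11941625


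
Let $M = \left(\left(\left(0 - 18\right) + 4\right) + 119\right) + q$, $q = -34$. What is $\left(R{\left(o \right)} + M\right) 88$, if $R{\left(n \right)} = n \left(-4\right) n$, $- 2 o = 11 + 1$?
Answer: $-6424$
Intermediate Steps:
$o = -6$ ($o = - \frac{11 + 1}{2} = \left(- \frac{1}{2}\right) 12 = -6$)
$M = 71$ ($M = \left(\left(\left(0 - 18\right) + 4\right) + 119\right) - 34 = \left(\left(-18 + 4\right) + 119\right) - 34 = \left(-14 + 119\right) - 34 = 105 - 34 = 71$)
$R{\left(n \right)} = - 4 n^{2}$ ($R{\left(n \right)} = - 4 n n = - 4 n^{2}$)
$\left(R{\left(o \right)} + M\right) 88 = \left(- 4 \left(-6\right)^{2} + 71\right) 88 = \left(\left(-4\right) 36 + 71\right) 88 = \left(-144 + 71\right) 88 = \left(-73\right) 88 = -6424$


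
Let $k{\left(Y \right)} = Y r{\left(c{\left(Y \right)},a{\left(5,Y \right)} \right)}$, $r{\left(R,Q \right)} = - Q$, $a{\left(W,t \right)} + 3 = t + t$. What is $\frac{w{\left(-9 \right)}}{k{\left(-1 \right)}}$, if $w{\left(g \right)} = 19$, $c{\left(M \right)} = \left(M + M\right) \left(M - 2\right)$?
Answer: $- \frac{19}{5} \approx -3.8$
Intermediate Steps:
$a{\left(W,t \right)} = -3 + 2 t$ ($a{\left(W,t \right)} = -3 + \left(t + t\right) = -3 + 2 t$)
$c{\left(M \right)} = 2 M \left(-2 + M\right)$
$k{\left(Y \right)} = Y \left(3 - 2 Y\right)$ ($k{\left(Y \right)} = Y \left(- (-3 + 2 Y)\right) = Y \left(3 - 2 Y\right)$)
$\frac{w{\left(-9 \right)}}{k{\left(-1 \right)}} = \frac{19}{\left(-1\right) \left(3 - -2\right)} = \frac{19}{\left(-1\right) \left(3 + 2\right)} = \frac{19}{\left(-1\right) 5} = \frac{19}{-5} = 19 \left(- \frac{1}{5}\right) = - \frac{19}{5}$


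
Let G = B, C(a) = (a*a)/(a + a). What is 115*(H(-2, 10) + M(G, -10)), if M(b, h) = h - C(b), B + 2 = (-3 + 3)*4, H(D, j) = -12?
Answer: -2415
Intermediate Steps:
C(a) = a/2 (C(a) = a**2/((2*a)) = a**2*(1/(2*a)) = a/2)
B = -2 (B = -2 + (-3 + 3)*4 = -2 + 0*4 = -2 + 0 = -2)
G = -2
M(b, h) = h - b/2
115*(H(-2, 10) + M(G, -10)) = 115*(-12 + (-10 - 1/2*(-2))) = 115*(-12 + (-10 + 1)) = 115*(-12 - 9) = 115*(-21) = -2415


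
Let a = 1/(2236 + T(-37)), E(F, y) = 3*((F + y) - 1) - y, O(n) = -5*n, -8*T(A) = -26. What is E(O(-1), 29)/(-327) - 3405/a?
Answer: -9973037575/1308 ≈ -7.6246e+6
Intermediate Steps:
T(A) = 13/4 (T(A) = -⅛*(-26) = 13/4)
E(F, y) = -3 + 2*y + 3*F (E(F, y) = 3*(-1 + F + y) - y = (-3 + 3*F + 3*y) - y = -3 + 2*y + 3*F)
a = 4/8957 (a = 1/(2236 + 13/4) = 1/(8957/4) = 4/8957 ≈ 0.00044658)
E(O(-1), 29)/(-327) - 3405/a = (-3 + 2*29 + 3*(-5*(-1)))/(-327) - 3405/4/8957 = (-3 + 58 + 3*5)*(-1/327) - 3405*8957/4 = (-3 + 58 + 15)*(-1/327) - 30498585/4 = 70*(-1/327) - 30498585/4 = -70/327 - 30498585/4 = -9973037575/1308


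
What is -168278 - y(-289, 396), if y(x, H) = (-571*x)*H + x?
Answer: -65515513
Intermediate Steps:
y(x, H) = x - 571*H*x (y(x, H) = -571*H*x + x = x - 571*H*x)
-168278 - y(-289, 396) = -168278 - (-289)*(1 - 571*396) = -168278 - (-289)*(1 - 226116) = -168278 - (-289)*(-226115) = -168278 - 1*65347235 = -168278 - 65347235 = -65515513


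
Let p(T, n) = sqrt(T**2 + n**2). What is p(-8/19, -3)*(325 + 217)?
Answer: 542*sqrt(3313)/19 ≈ 1641.9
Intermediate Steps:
p(-8/19, -3)*(325 + 217) = sqrt((-8/19)**2 + (-3)**2)*(325 + 217) = sqrt((-8*1/19)**2 + 9)*542 = sqrt((-8/19)**2 + 9)*542 = sqrt(64/361 + 9)*542 = sqrt(3313/361)*542 = (sqrt(3313)/19)*542 = 542*sqrt(3313)/19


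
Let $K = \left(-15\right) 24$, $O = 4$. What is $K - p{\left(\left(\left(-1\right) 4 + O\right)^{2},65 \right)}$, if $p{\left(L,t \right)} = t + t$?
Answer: $-490$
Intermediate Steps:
$K = -360$
$p{\left(L,t \right)} = 2 t$
$K - p{\left(\left(\left(-1\right) 4 + O\right)^{2},65 \right)} = -360 - 2 \cdot 65 = -360 - 130 = -490$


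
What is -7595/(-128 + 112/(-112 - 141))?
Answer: 1921535/32496 ≈ 59.131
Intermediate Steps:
-7595/(-128 + 112/(-112 - 141)) = -7595/(-128 + 112/(-253)) = -7595/(-128 - 1/253*112) = -7595/(-128 - 112/253) = -7595/(-32496/253) = -7595*(-253/32496) = 1921535/32496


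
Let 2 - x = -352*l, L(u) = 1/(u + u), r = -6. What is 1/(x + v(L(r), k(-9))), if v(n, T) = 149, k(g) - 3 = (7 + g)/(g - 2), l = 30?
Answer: 1/10711 ≈ 9.3362e-5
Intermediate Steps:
k(g) = 3 + (7 + g)/(-2 + g) (k(g) = 3 + (7 + g)/(g - 2) = 3 + (7 + g)/(-2 + g))
L(u) = 1/(2*u)
x = 10562 (x = 2 - (-352)*30 = 2 - 1*(-10560) = 2 + 10560 = 10562)
1/(x + v(L(r), k(-9))) = 1/(10562 + 149) = 1/10711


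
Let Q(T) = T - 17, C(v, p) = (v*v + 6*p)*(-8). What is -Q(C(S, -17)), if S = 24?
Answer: 3809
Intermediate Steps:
C(v, p) = -48*p - 8*v² (C(v, p) = (v² + 6*p)*(-8) = -48*p - 8*v²)
Q(T) = -17 + T
-Q(C(S, -17)) = -(-17 + (-48*(-17) - 8*24²)) = -(-17 + (816 - 8*576)) = -(-17 + (816 - 4608)) = -(-17 - 3792) = -1*(-3809) = 3809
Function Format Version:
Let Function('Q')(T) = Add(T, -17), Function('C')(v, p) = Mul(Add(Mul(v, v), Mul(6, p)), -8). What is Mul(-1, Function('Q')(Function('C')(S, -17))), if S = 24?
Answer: 3809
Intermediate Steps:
Function('C')(v, p) = Add(Mul(-48, p), Mul(-8, Pow(v, 2))) (Function('C')(v, p) = Mul(Add(Pow(v, 2), Mul(6, p)), -8) = Add(Mul(-48, p), Mul(-8, Pow(v, 2))))
Function('Q')(T) = Add(-17, T)
Mul(-1, Function('Q')(Function('C')(S, -17))) = Mul(-1, Add(-17, Add(Mul(-48, -17), Mul(-8, Pow(24, 2))))) = Mul(-1, Add(-17, Add(816, Mul(-8, 576)))) = Mul(-1, Add(-17, Add(816, -4608))) = Mul(-1, Add(-17, -3792)) = Mul(-1, -3809) = 3809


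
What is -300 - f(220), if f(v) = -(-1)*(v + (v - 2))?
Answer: -738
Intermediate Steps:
f(v) = -2 + 2*v (f(v) = -(-1)*(v + (-2 + v)) = -(-1)*(-2 + 2*v) = -(2 - 2*v) = -2 + 2*v)
-300 - f(220) = -300 - (-2 + 2*220) = -300 - (-2 + 440) = -300 - 1*438 = -300 - 438 = -738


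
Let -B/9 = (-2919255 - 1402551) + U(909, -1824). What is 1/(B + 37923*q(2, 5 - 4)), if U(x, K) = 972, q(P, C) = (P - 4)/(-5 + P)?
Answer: 1/38912788 ≈ 2.5698e-8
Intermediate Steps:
q(P, C) = (-4 + P)/(-5 + P)
B = 38887506 (B = -9*((-2919255 - 1402551) + 972) = -9*(-4321806 + 972) = -9*(-4320834) = 38887506)
1/(B + 37923*q(2, 5 - 4)) = 1/(38887506 + 37923*((-4 + 2)/(-5 + 2))) = 1/(38887506 + 37923*(-2/(-3))) = 1/(38887506 + 37923*(-⅓*(-2))) = 1/(38887506 + 37923*(⅔)) = 1/(38887506 + 25282) = 1/38912788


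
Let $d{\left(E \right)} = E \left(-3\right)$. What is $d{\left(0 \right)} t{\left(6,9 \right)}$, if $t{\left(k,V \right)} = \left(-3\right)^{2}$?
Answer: $0$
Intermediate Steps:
$t{\left(k,V \right)} = 9$
$d{\left(E \right)} = - 3 E$
$d{\left(0 \right)} t{\left(6,9 \right)} = \left(-3\right) 0 \cdot 9 = 0 \cdot 9 = 0$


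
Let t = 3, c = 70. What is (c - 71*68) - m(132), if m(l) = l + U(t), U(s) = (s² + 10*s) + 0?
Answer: -4929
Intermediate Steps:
U(s) = s² + 10*s
m(l) = 39 + l (m(l) = l + 3*(10 + 3) = l + 3*13 = l + 39 = 39 + l)
(c - 71*68) - m(132) = (70 - 71*68) - (39 + 132) = (70 - 4828) - 1*171 = -4758 - 171 = -4929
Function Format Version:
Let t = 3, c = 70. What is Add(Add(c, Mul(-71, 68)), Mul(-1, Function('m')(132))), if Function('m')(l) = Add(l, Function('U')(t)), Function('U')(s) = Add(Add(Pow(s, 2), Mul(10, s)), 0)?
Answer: -4929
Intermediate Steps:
Function('U')(s) = Add(Pow(s, 2), Mul(10, s))
Function('m')(l) = Add(39, l) (Function('m')(l) = Add(l, Mul(3, Add(10, 3))) = Add(l, Mul(3, 13)) = Add(l, 39) = Add(39, l))
Add(Add(c, Mul(-71, 68)), Mul(-1, Function('m')(132))) = Add(Add(70, Mul(-71, 68)), Mul(-1, Add(39, 132))) = Add(Add(70, -4828), Mul(-1, 171)) = Add(-4758, -171) = -4929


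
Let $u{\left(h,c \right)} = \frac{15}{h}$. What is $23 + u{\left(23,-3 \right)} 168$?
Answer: $\frac{3049}{23} \approx 132.57$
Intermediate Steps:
$23 + u{\left(23,-3 \right)} 168 = 23 + \frac{15}{23} \cdot 168 = 23 + \frac{2520}{23} = \frac{3049}{23}$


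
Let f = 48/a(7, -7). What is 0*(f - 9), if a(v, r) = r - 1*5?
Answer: 0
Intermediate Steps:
a(v, r) = -5 + r (a(v, r) = r - 5 = -5 + r)
f = -4 (f = 48/(-5 - 7) = 48/(-12) = 48*(-1/12) = -4)
0*(f - 9) = 0*(-4 - 9) = 0*(-13) = 0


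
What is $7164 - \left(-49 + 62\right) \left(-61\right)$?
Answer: $7957$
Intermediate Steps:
$7164 - \left(-49 + 62\right) \left(-61\right) = 7164 - 13 \left(-61\right) = 7164 - -793 = 7164 + 793 = 7957$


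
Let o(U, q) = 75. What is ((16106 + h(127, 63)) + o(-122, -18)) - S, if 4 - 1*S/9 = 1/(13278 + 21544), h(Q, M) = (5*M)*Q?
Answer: 1955255309/34822 ≈ 56150.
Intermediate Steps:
h(Q, M) = 5*M*Q
S = 1253583/34822 (S = 36 - 9/(13278 + 21544) = 36 - 9/34822 = 1253583/34822 ≈ 36.000)
((16106 + h(127, 63)) + o(-122, -18)) - S = ((16106 + 5*63*127) + 75) - 1*1253583/34822 = ((16106 + 40005) + 75) - 1253583/34822 = (56111 + 75) - 1253583/34822 = 56186 - 1253583/34822 = 1955255309/34822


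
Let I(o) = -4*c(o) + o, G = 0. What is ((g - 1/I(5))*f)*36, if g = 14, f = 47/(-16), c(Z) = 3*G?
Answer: -29187/20 ≈ -1459.3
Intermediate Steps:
c(Z) = 0 (c(Z) = 3*0 = 0)
f = -47/16 (f = 47*(-1/16) = -47/16 ≈ -2.9375)
I(o) = o (I(o) = -4*0 + o = 0 + o = o)
((g - 1/I(5))*f)*36 = ((14 - 1/5)*(-47/16))*36 = ((69/5)*(-47/16))*36 = -3243/80*36 = -29187/20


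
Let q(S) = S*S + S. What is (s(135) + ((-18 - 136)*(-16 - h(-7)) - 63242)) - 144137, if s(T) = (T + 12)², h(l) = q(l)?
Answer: -176838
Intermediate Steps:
q(S) = S + S² (q(S) = S² + S = S + S²)
h(l) = l*(1 + l)
s(T) = (12 + T)²
(s(135) + ((-18 - 136)*(-16 - h(-7)) - 63242)) - 144137 = ((12 + 135)² + ((-18 - 136)*(-16 - (-7)*(1 - 7)) - 63242)) - 144137 = (147² + (-154*(-16 - (-7)*(-6)) - 63242)) - 144137 = (21609 + (-154*(-16 - 1*42) - 63242)) - 144137 = (21609 + (-154*(-16 - 42) - 63242)) - 144137 = (21609 + (-154*(-58) - 63242)) - 144137 = (21609 + (8932 - 63242)) - 144137 = (21609 - 54310) - 144137 = -32701 - 144137 = -176838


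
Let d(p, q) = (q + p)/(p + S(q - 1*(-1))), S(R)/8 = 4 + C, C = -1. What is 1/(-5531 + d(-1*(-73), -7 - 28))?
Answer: -97/536469 ≈ -0.00018081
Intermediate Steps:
S(R) = 24 (S(R) = 8*(4 - 1) = 8*3 = 24)
d(p, q) = (p + q)/(24 + p) (d(p, q) = (q + p)/(p + 24) = (p + q)/(24 + p))
1/(-5531 + d(-1*(-73), -7 - 28)) = 1/(-5531 + (-1*(-73) + (-7 - 28))/(24 - 1*(-73))) = 1/(-5531 + (73 - 35)/(24 + 73)) = 1/(-5531 + 38/97) = 1/(-536469/97) = -97/536469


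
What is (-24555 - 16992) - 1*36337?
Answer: -77884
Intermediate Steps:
(-24555 - 16992) - 1*36337 = -41547 - 36337 = -77884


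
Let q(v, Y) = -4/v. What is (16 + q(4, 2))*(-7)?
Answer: -105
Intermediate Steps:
(16 + q(4, 2))*(-7) = (16 - 4/4)*(-7) = (16 - 4*1/4)*(-7) = (16 - 1)*(-7) = 15*(-7) = -105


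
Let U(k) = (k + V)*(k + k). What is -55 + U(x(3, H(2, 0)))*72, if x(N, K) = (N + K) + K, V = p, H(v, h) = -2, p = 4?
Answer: -487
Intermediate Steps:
V = 4
x(N, K) = N + 2*K (x(N, K) = (K + N) + K = N + 2*K)
U(k) = 2*k*(4 + k) (U(k) = (k + 4)*(k + k) = (4 + k)*(2*k) = 2*k*(4 + k))
-55 + U(x(3, H(2, 0)))*72 = -55 + (2*(3 + 2*(-2))*(4 + (3 + 2*(-2))))*72 = -55 + (2*(3 - 4)*(4 + (3 - 4)))*72 = -55 + (2*(-1)*(4 - 1))*72 = -55 + (2*(-1)*3)*72 = -55 - 6*72 = -55 - 432 = -487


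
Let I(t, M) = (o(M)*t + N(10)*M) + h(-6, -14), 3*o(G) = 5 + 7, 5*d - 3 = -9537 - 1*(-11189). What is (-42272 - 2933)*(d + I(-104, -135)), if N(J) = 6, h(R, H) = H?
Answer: 41091345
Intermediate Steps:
d = 331 (d = ⅗ + (-9537 - 1*(-11189))/5 = ⅗ + (-9537 + 11189)/5 = ⅗ + (⅕)*1652 = ⅗ + 1652/5 = 331)
o(G) = 4 (o(G) = (5 + 7)/3 = (⅓)*12 = 4)
I(t, M) = -14 + 4*t + 6*M (I(t, M) = (4*t + 6*M) - 14 = -14 + 4*t + 6*M)
(-42272 - 2933)*(d + I(-104, -135)) = (-42272 - 2933)*(331 + (-14 + 4*(-104) + 6*(-135))) = -45205*(331 + (-14 - 416 - 810)) = -45205*(331 - 1240) = -45205*(-909) = 41091345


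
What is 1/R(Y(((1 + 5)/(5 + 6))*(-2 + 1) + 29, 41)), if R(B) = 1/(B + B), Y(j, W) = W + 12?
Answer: 106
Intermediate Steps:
Y(j, W) = 12 + W
R(B) = 1/(2*B)
1/R(Y(((1 + 5)/(5 + 6))*(-2 + 1) + 29, 41)) = 1/(1/(2*(12 + 41))) = 1/((1/2)/53) = 1/((1/2)*(1/53)) = 1/(1/106) = 106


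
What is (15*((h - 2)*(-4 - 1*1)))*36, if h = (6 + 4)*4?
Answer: -102600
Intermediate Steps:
h = 40 (h = 10*4 = 40)
(15*((h - 2)*(-4 - 1*1)))*36 = (15*((40 - 2)*(-4 - 1*1)))*36 = (15*(38*(-4 - 1)))*36 = (15*(38*(-5)))*36 = (15*(-190))*36 = -2850*36 = -102600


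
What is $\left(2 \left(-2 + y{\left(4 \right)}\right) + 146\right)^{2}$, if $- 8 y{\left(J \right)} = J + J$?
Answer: $19600$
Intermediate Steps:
$y{\left(J \right)} = - \frac{J}{4}$ ($y{\left(J \right)} = - \frac{J + J}{8} = - \frac{2 J}{8} = - \frac{J}{4}$)
$\left(2 \left(-2 + y{\left(4 \right)}\right) + 146\right)^{2} = \left(2 \left(-2 - 1\right) + 146\right)^{2} = \left(2 \left(-3\right) + 146\right)^{2} = \left(-6 + 146\right)^{2} = 140^{2} = 19600$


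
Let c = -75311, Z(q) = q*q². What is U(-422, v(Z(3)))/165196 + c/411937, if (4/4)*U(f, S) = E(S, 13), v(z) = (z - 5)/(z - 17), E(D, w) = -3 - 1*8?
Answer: -12445607263/68050344652 ≈ -0.18289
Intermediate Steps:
Z(q) = q³
E(D, w) = -11 (E(D, w) = -3 - 8 = -11)
v(z) = (-5 + z)/(-17 + z)
U(f, S) = -11
U(-422, v(Z(3)))/165196 + c/411937 = -11/165196 - 75311/411937 = -12445607263/68050344652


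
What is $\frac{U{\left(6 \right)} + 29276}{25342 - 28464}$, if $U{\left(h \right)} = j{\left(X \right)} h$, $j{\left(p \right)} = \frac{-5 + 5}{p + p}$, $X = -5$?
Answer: $- \frac{14638}{1561} \approx -9.3773$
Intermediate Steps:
$j{\left(p \right)} = 0$ ($j{\left(p \right)} = \frac{0}{2 p} = 0 \frac{1}{2 p} = 0$)
$U{\left(h \right)} = 0$ ($U{\left(h \right)} = 0 h = 0$)
$\frac{U{\left(6 \right)} + 29276}{25342 - 28464} = \frac{0 + 29276}{25342 - 28464} = \frac{29276}{-3122} = 29276 \left(- \frac{1}{3122}\right) = - \frac{14638}{1561}$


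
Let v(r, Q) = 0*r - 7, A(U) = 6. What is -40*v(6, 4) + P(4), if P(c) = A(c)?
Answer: 286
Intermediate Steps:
v(r, Q) = -7 (v(r, Q) = 0 - 7 = -7)
P(c) = 6
-40*v(6, 4) + P(4) = -40*(-7) + 6 = 280 + 6 = 286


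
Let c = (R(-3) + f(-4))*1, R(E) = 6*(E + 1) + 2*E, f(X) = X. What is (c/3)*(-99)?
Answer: 726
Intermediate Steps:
R(E) = 6 + 8*E (R(E) = 6*(1 + E) + 2*E = (6 + 6*E) + 2*E = 6 + 8*E)
c = -22 (c = ((6 + 8*(-3)) - 4)*1 = ((6 - 24) - 4)*1 = (-18 - 4)*1 = -22*1 = -22)
(c/3)*(-99) = -22/3*(-99) = 726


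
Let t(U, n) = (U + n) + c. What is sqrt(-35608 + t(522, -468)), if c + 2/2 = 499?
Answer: 4*I*sqrt(2191) ≈ 187.23*I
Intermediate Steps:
c = 498 (c = -1 + 499 = 498)
t(U, n) = 498 + U + n (t(U, n) = (U + n) + 498 = 498 + U + n)
sqrt(-35608 + t(522, -468)) = sqrt(-35608 + (498 + 522 - 468)) = sqrt(-35608 + 552) = sqrt(-35056) = 4*I*sqrt(2191)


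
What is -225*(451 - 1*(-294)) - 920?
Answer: -168545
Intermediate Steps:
-225*(451 - 1*(-294)) - 920 = -225*(451 + 294) - 920 = -225*745 - 920 = -167625 - 920 = -168545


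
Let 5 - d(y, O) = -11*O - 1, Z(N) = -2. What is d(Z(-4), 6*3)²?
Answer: 41616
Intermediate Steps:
d(y, O) = 6 + 11*O (d(y, O) = 5 - (-11*O - 1) = 5 - (-1 - 11*O) = 5 + (1 + 11*O) = 6 + 11*O)
d(Z(-4), 6*3)² = (6 + 11*(6*3))² = (6 + 11*18)² = (6 + 198)² = 204² = 41616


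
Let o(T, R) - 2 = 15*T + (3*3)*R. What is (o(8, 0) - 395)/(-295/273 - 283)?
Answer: 74529/77554 ≈ 0.96099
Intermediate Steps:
o(T, R) = 2 + 9*R + 15*T (o(T, R) = 2 + (15*T + (3*3)*R) = 2 + (15*T + 9*R) = 2 + (9*R + 15*T) = 2 + 9*R + 15*T)
(o(8, 0) - 395)/(-295/273 - 283) = ((2 + 9*0 + 15*8) - 395)/(-295/273 - 283) = ((2 + 0 + 120) - 395)/(-295*1/273 - 283) = (122 - 395)/(-295/273 - 283) = -273/(-77554/273) = -273*(-273/77554) = 74529/77554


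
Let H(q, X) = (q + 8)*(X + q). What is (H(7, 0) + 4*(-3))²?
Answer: 8649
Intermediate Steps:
H(q, X) = (8 + q)*(X + q)
(H(7, 0) + 4*(-3))² = ((7² + 8*0 + 8*7 + 0*7) + 4*(-3))² = ((49 + 0 + 56 + 0) - 12)² = (105 - 12)² = 93² = 8649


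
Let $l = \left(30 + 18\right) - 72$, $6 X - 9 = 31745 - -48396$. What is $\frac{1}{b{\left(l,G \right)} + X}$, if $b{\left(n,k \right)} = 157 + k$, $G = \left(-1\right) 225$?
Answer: $\frac{3}{39871} \approx 7.5243 \cdot 10^{-5}$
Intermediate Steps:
$X = \frac{40075}{3}$ ($X = \frac{3}{2} + \frac{31745 - -48396}{6} = \frac{3}{2} + \frac{31745 + 48396}{6} = \frac{3}{2} + \frac{1}{6} \cdot 80141 = \frac{3}{2} + \frac{80141}{6} = \frac{40075}{3} \approx 13358.0$)
$G = -225$
$l = -24$ ($l = 48 - 72 = -24$)
$\frac{1}{b{\left(l,G \right)} + X} = \frac{1}{\left(157 - 225\right) + \frac{40075}{3}} = \frac{1}{-68 + \frac{40075}{3}} = \frac{1}{\frac{39871}{3}} = \frac{3}{39871}$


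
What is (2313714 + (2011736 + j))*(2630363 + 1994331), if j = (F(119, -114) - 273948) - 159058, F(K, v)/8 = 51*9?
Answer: 18018344288504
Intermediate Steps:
F(K, v) = 3672 (F(K, v) = 8*(51*9) = 8*459 = 3672)
j = -429334 (j = (3672 - 273948) - 159058 = -270276 - 159058 = -429334)
(2313714 + (2011736 + j))*(2630363 + 1994331) = (2313714 + (2011736 - 429334))*(2630363 + 1994331) = (2313714 + 1582402)*4624694 = 3896116*4624694 = 18018344288504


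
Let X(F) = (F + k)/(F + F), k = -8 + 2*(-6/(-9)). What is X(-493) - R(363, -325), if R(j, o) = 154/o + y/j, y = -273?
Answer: 201550397/116323350 ≈ 1.7327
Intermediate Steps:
k = -20/3 (k = -8 + 2*(-6*(-⅑)) = -8 + 2*(⅔) = -8 + 4/3 = -20/3 ≈ -6.6667)
R(j, o) = -273/j + 154/o (R(j, o) = 154/o - 273/j = -273/j + 154/o)
X(F) = (-20/3 + F)/(2*F) (X(F) = (F - 20/3)/(F + F) = (-20/3 + F)/((2*F)) = (-20/3 + F)*(1/(2*F)) = (-20/3 + F)/(2*F))
X(-493) - R(363, -325) = (⅙)*(-20 + 3*(-493))/(-493) - (-273/363 + 154/(-325)) = (⅙)*(-1/493)*(-20 - 1479) - (-273*1/363 + 154*(-1/325)) = (⅙)*(-1/493)*(-1499) - (-91/121 - 154/325) = 1499/2958 - 1*(-48209/39325) = 1499/2958 + 48209/39325 = 201550397/116323350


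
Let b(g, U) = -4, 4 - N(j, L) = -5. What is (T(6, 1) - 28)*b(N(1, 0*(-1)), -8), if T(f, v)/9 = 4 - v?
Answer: 4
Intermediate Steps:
T(f, v) = 36 - 9*v (T(f, v) = 9*(4 - v) = 36 - 9*v)
N(j, L) = 9 (N(j, L) = 4 - 1*(-5) = 4 + 5 = 9)
(T(6, 1) - 28)*b(N(1, 0*(-1)), -8) = ((36 - 9*1) - 28)*(-4) = ((36 - 9) - 28)*(-4) = (27 - 28)*(-4) = -1*(-4) = 4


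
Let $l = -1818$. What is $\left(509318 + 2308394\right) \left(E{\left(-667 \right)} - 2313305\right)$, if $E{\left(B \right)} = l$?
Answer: $-6523349858576$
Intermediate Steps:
$E{\left(B \right)} = -1818$
$\left(509318 + 2308394\right) \left(E{\left(-667 \right)} - 2313305\right) = \left(509318 + 2308394\right) \left(-1818 - 2313305\right) = 2817712 \left(-2315123\right) = -6523349858576$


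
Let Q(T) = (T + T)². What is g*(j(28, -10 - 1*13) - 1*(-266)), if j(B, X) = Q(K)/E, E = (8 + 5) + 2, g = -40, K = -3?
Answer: -10736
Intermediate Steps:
Q(T) = 4*T² (Q(T) = (2*T)² = 4*T²)
E = 15 (E = 13 + 2 = 15)
j(B, X) = 12/5 (j(B, X) = (4*(-3)²)/15 = (4*9)*(1/15) = 36*(1/15) = 12/5)
g*(j(28, -10 - 1*13) - 1*(-266)) = -40*(12/5 - 1*(-266)) = -40*(12/5 + 266) = -40*1342/5 = -10736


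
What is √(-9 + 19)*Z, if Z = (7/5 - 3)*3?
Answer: -24*√10/5 ≈ -15.179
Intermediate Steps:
Z = -24/5 (Z = (7*(⅕) - 3)*3 = (7/5 - 3)*3 = -8/5*3 = -24/5 ≈ -4.8000)
√(-9 + 19)*Z = √(-9 + 19)*(-24/5) = √10*(-24/5) = -24*√10/5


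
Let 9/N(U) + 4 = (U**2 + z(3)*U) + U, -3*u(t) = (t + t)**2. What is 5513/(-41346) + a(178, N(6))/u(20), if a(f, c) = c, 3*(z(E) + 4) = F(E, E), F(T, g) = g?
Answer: -88766171/661536000 ≈ -0.13418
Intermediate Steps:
z(E) = -4 + E/3
u(t) = -4*t**2/3 (u(t) = -(t + t)**2/3 = -4*t**2/3)
N(U) = 9/(-4 + U**2 - 2*U) (N(U) = 9/(-4 + ((U**2 + (-4 + (1/3)*3)*U) + U)) = 9/(-4 + ((U**2 + (-4 + 1)*U) + U)) = 9/(-4 + ((U**2 - 3*U) + U)) = 9/(-4 + (U**2 - 2*U)) = 9/(-4 + U**2 - 2*U))
5513/(-41346) + a(178, N(6))/u(20) = 5513/(-41346) + (9/(-4 + 6**2 - 2*6))/((-4/3*20**2)) = 5513*(-1/41346) + (9/(-4 + 36 - 12))/((-4/3*400)) = -5513/41346 + (9/20)/(-1600/3) = -5513/41346 + (9*(1/20))*(-3/1600) = -5513/41346 + (9/20)*(-3/1600) = -5513/41346 - 27/32000 = -88766171/661536000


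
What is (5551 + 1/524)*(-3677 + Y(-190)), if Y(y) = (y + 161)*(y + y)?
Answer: 21358767675/524 ≈ 4.0761e+7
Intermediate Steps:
Y(y) = 2*y*(161 + y) (Y(y) = (161 + y)*(2*y) = 2*y*(161 + y))
(5551 + 1/524)*(-3677 + Y(-190)) = (5551 + 1/524)*(-3677 + 2*(-190)*(161 - 190)) = (5551 + 1/524)*(-3677 + 2*(-190)*(-29)) = 2908725*(-3677 + 11020)/524 = (2908725/524)*7343 = 21358767675/524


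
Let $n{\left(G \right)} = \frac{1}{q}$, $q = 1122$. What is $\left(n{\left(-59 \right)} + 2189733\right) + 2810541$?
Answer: $\frac{5610307429}{1122} \approx 5.0003 \cdot 10^{6}$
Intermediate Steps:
$n{\left(G \right)} = \frac{1}{1122}$
$\left(n{\left(-59 \right)} + 2189733\right) + 2810541 = \left(\frac{1}{1122} + 2189733\right) + 2810541 = \frac{2456880427}{1122} + 2810541 = \frac{5610307429}{1122}$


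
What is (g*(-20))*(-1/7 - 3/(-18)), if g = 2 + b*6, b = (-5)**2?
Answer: -1520/21 ≈ -72.381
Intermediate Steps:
b = 25
g = 152 (g = 2 + 25*6 = 2 + 150 = 152)
(g*(-20))*(-1/7 - 3/(-18)) = (152*(-20))*(-1/7 - 3/(-18)) = -3040*(-1*1/7 - 3*(-1/18)) = -3040*(-1/7 + 1/6) = -3040*1/42 = -1520/21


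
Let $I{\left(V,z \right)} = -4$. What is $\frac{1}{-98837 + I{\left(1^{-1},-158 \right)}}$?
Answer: $- \frac{1}{98841} \approx -1.0117 \cdot 10^{-5}$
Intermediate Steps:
$\frac{1}{-98837 + I{\left(1^{-1},-158 \right)}} = \frac{1}{-98837 - 4} = \frac{1}{-98841} = - \frac{1}{98841}$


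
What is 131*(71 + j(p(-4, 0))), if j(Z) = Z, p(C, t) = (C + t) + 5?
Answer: 9432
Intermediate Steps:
p(C, t) = 5 + C + t
131*(71 + j(p(-4, 0))) = 131*(71 + (5 - 4 + 0)) = 131*(71 + 1) = 131*72 = 9432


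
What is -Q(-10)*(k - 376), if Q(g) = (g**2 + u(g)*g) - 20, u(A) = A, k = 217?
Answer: 28620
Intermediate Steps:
Q(g) = -20 + 2*g**2 (Q(g) = (g**2 + g*g) - 20 = (g**2 + g**2) - 20 = 2*g**2 - 20 = -20 + 2*g**2)
-Q(-10)*(k - 376) = -(-20 + 2*(-10)**2)*(217 - 376) = -(-20 + 2*100)*(-159) = -(-20 + 200)*(-159) = -180*(-159) = -1*(-28620) = 28620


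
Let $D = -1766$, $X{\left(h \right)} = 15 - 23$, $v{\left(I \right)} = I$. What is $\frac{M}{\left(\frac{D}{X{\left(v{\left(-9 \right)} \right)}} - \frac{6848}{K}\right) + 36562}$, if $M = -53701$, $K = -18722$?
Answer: $- \frac{2010780244}{1377306987} \approx -1.4599$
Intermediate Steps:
$X{\left(h \right)} = -8$
$\frac{M}{\left(\frac{D}{X{\left(v{\left(-9 \right)} \right)}} - \frac{6848}{K}\right) + 36562} = - \frac{53701}{\left(- \frac{1766}{-8} - \frac{6848}{-18722}\right) + 36562} = - \frac{53701}{\left(\left(-1766\right) \left(- \frac{1}{8}\right) - - \frac{3424}{9361}\right) + 36562} = - \frac{53701}{\left(\frac{883}{4} + \frac{3424}{9361}\right) + 36562} = - \frac{53701}{\frac{8279459}{37444} + 36562} = - \frac{53701}{\frac{1377306987}{37444}} = \left(-53701\right) \frac{37444}{1377306987} = - \frac{2010780244}{1377306987}$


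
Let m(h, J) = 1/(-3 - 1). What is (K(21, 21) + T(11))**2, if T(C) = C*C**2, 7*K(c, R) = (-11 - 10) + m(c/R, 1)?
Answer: 1382575489/784 ≈ 1.7635e+6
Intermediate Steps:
m(h, J) = -1/4 (m(h, J) = 1/(-4) = -1/4)
K(c, R) = -85/28 (K(c, R) = ((-11 - 10) - 1/4)/7 = (-21 - 1/4)/7 = (1/7)*(-85/4) = -85/28)
T(C) = C**3
(K(21, 21) + T(11))**2 = (-85/28 + 11**3)**2 = (-85/28 + 1331)**2 = (37183/28)**2 = 1382575489/784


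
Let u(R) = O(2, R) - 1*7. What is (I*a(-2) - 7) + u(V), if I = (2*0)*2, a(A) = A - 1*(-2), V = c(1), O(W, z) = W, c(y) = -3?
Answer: -12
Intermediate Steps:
V = -3
a(A) = 2 + A (a(A) = A + 2 = 2 + A)
I = 0 (I = 0*2 = 0)
u(R) = -5 (u(R) = 2 - 1*7 = 2 - 7 = -5)
(I*a(-2) - 7) + u(V) = (0*(2 - 2) - 7) - 5 = (0*0 - 7) - 5 = (0 - 7) - 5 = -7 - 5 = -12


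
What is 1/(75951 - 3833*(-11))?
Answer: 1/118114 ≈ 8.4664e-6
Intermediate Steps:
1/(75951 - 3833*(-11)) = 1/(75951 + 42163) = 1/118114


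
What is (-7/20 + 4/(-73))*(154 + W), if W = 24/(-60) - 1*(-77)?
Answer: -681423/7300 ≈ -93.346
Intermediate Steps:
W = 383/5 (W = 24*(-1/60) + 77 = -⅖ + 77 = 383/5 ≈ 76.600)
(-7/20 + 4/(-73))*(154 + W) = (-7/20 + 4/(-73))*(154 + 383/5) = (-7*1/20 + 4*(-1/73))*(1153/5) = (-7/20 - 4/73)*(1153/5) = -591/1460*1153/5 = -681423/7300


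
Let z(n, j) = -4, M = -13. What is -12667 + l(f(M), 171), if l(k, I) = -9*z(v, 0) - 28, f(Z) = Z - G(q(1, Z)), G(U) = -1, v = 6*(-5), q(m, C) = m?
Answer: -12659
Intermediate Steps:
v = -30
f(Z) = 1 + Z (f(Z) = Z - 1*(-1) = Z + 1 = 1 + Z)
l(k, I) = 8 (l(k, I) = -9*(-4) - 28 = 36 - 28 = 8)
-12667 + l(f(M), 171) = -12667 + 8 = -12659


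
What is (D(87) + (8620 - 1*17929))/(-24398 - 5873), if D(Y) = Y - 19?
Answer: 9241/30271 ≈ 0.30528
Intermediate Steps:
D(Y) = -19 + Y
(D(87) + (8620 - 1*17929))/(-24398 - 5873) = ((-19 + 87) + (8620 - 1*17929))/(-24398 - 5873) = (68 + (8620 - 17929))/(-30271) = (68 - 9309)*(-1/30271) = -9241*(-1/30271) = 9241/30271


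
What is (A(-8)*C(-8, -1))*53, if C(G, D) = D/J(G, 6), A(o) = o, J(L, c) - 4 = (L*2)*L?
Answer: 106/33 ≈ 3.2121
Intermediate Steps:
J(L, c) = 4 + 2*L**2 (J(L, c) = 4 + (L*2)*L = 4 + (2*L)*L = 4 + 2*L**2)
C(G, D) = D/(4 + 2*G**2)
(A(-8)*C(-8, -1))*53 = -4*(-1)/(2 + (-8)**2)*53 = -4*(-1)/(2 + 64)*53 = -4*(-1)/66*53 = -8*(-1/132)*53 = (2/33)*53 = 106/33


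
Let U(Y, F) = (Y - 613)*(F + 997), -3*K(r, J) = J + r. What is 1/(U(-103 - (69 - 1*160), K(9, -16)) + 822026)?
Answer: 3/592328 ≈ 5.0648e-6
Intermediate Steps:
K(r, J) = -J/3 - r/3 (K(r, J) = -(J + r)/3 = -J/3 - r/3)
U(Y, F) = (-613 + Y)*(997 + F)
1/(U(-103 - (69 - 1*160), K(9, -16)) + 822026) = 1/((-611161 - 613*(-⅓*(-16) - ⅓*9) + 997*(-103 - (69 - 1*160)) + (-⅓*(-16) - ⅓*9)*(-103 - (69 - 1*160))) + 822026) = 1/((-611161 - 613*(16/3 - 3) + 997*(-103 - (69 - 160)) + (16/3 - 3)*(-103 - (69 - 160))) + 822026) = 1/((-611161 - 613*7/3 + 997*(-103 - 1*(-91)) + 7*(-103 - 1*(-91))/3) + 822026) = 1/((-611161 - 4291/3 + 997*(-103 + 91) + 7*(-103 + 91)/3) + 822026) = 1/((-611161 - 4291/3 + 997*(-12) + (7/3)*(-12)) + 822026) = 1/((-611161 - 4291/3 - 11964 - 28) + 822026) = 1/(-1873750/3 + 822026) = 1/(592328/3) = 3/592328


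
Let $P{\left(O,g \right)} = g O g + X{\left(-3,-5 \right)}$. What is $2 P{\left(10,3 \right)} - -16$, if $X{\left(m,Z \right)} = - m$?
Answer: $202$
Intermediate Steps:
$P{\left(O,g \right)} = 3 + O g^{2}$ ($P{\left(O,g \right)} = g O g - -3 = O g g + 3 = O g^{2} + 3 = 3 + O g^{2}$)
$2 P{\left(10,3 \right)} - -16 = 2 \left(3 + 10 \cdot 3^{2}\right) - -16 = 2 \left(3 + 10 \cdot 9\right) + 16 = 2 \left(3 + 90\right) + 16 = 2 \cdot 93 + 16 = 186 + 16 = 202$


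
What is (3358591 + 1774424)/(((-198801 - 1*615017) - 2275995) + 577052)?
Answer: -1711005/837587 ≈ -2.0428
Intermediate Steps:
(3358591 + 1774424)/(((-198801 - 1*615017) - 2275995) + 577052) = 5133015/(((-198801 - 615017) - 2275995) + 577052) = 5133015/((-813818 - 2275995) + 577052) = 5133015/(-3089813 + 577052) = 5133015/(-2512761) = 5133015*(-1/2512761) = -1711005/837587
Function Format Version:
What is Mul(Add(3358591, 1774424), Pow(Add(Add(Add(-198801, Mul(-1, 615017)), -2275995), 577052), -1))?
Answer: Rational(-1711005, 837587) ≈ -2.0428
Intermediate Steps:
Mul(Add(3358591, 1774424), Pow(Add(Add(Add(-198801, Mul(-1, 615017)), -2275995), 577052), -1)) = Mul(5133015, Pow(Add(Add(Add(-198801, -615017), -2275995), 577052), -1)) = Mul(5133015, Pow(Add(Add(-813818, -2275995), 577052), -1)) = Mul(5133015, Pow(Add(-3089813, 577052), -1)) = Mul(5133015, Pow(-2512761, -1)) = Mul(5133015, Rational(-1, 2512761)) = Rational(-1711005, 837587)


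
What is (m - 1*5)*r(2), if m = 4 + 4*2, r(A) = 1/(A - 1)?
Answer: 7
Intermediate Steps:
r(A) = 1/(-1 + A)
m = 12 (m = 4 + 8 = 12)
(m - 1*5)*r(2) = (12 - 1*5)/(-1 + 2) = (12 - 5)/1 = 7*1 = 7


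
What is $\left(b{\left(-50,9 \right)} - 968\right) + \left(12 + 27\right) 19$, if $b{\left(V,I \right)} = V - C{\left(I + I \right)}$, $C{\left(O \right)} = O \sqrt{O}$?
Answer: $-277 - 54 \sqrt{2} \approx -353.37$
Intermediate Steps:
$C{\left(O \right)} = O^{\frac{3}{2}}$
$b{\left(V,I \right)} = V - 2 \sqrt{2} I^{\frac{3}{2}}$ ($b{\left(V,I \right)} = V - \left(I + I\right)^{\frac{3}{2}} = V - \left(2 I\right)^{\frac{3}{2}} = V - 2 \sqrt{2} I^{\frac{3}{2}}$)
$\left(b{\left(-50,9 \right)} - 968\right) + \left(12 + 27\right) 19 = \left(\left(-50 - 2 \sqrt{2} \cdot 9^{\frac{3}{2}}\right) - 968\right) + \left(12 + 27\right) 19 = \left(\left(-50 - 2 \sqrt{2} \cdot 27\right) - 968\right) + 39 \cdot 19 = \left(\left(-50 - 54 \sqrt{2}\right) - 968\right) + 741 = \left(-1018 - 54 \sqrt{2}\right) + 741 = -277 - 54 \sqrt{2}$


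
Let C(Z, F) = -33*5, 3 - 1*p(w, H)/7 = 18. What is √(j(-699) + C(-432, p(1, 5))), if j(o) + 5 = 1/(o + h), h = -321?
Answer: I*√44217255/510 ≈ 13.038*I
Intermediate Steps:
p(w, H) = -105 (p(w, H) = 21 - 7*18 = 21 - 126 = -105)
j(o) = -5 + 1/(-321 + o) (j(o) = -5 + 1/(o - 321) = -5 + 1/(-321 + o))
C(Z, F) = -165
√(j(-699) + C(-432, p(1, 5))) = √((1606 - 5*(-699))/(-321 - 699) - 165) = √((1606 + 3495)/(-1020) - 165) = √(-1/1020*5101 - 165) = √(-5101/1020 - 165) = √(-173401/1020) = I*√44217255/510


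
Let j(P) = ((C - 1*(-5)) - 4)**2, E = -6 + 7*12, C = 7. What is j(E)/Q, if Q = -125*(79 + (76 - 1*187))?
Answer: 2/125 ≈ 0.016000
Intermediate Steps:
E = 78 (E = -6 + 84 = 78)
j(P) = 64 (j(P) = ((7 - 1*(-5)) - 4)**2 = ((7 + 5) - 4)**2 = (12 - 4)**2 = 8**2 = 64)
Q = 4000 (Q = -125*(79 + (76 - 187)) = -125*(79 - 111) = -125*(-32) = 4000)
j(E)/Q = 64/4000 = 64*(1/4000) = 2/125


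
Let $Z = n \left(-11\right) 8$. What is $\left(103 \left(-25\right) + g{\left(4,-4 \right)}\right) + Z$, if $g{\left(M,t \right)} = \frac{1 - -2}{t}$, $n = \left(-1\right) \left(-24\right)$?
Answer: $- \frac{18751}{4} \approx -4687.8$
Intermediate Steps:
$n = 24$
$g{\left(M,t \right)} = \frac{3}{t}$ ($g{\left(M,t \right)} = \frac{1 + 2}{t} = \frac{3}{t}$)
$Z = -2112$ ($Z = 24 \left(-11\right) 8 = \left(-264\right) 8 = -2112$)
$\left(103 \left(-25\right) + g{\left(4,-4 \right)}\right) + Z = \left(103 \left(-25\right) + \frac{3}{-4}\right) - 2112 = \left(-2575 + 3 \left(- \frac{1}{4}\right)\right) - 2112 = \left(-2575 - \frac{3}{4}\right) - 2112 = - \frac{10303}{4} - 2112 = - \frac{18751}{4}$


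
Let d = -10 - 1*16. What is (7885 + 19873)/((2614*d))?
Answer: -13879/33982 ≈ -0.40842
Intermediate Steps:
d = -26 (d = -10 - 16 = -26)
(7885 + 19873)/((2614*d)) = (7885 + 19873)/((2614*(-26))) = 27758/(-67964) = 27758*(-1/67964) = -13879/33982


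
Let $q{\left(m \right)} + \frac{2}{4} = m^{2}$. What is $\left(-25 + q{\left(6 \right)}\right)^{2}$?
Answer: $\frac{441}{4} \approx 110.25$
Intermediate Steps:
$q{\left(m \right)} = - \frac{1}{2} + m^{2}$
$\left(-25 + q{\left(6 \right)}\right)^{2} = \left(-25 - \left(\frac{1}{2} - 6^{2}\right)\right)^{2} = \left(-25 + \left(- \frac{1}{2} + 36\right)\right)^{2} = \left(-25 + \frac{71}{2}\right)^{2} = \left(\frac{21}{2}\right)^{2} = \frac{441}{4}$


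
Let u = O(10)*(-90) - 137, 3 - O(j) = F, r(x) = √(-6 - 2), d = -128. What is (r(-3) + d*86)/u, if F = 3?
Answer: 11008/137 - 2*I*√2/137 ≈ 80.35 - 0.020645*I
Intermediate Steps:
r(x) = 2*I*√2 (r(x) = √(-8) = 2*I*√2)
O(j) = 0 (O(j) = 3 - 1*3 = 3 - 3 = 0)
u = -137 (u = 0*(-90) - 137 = 0 - 137 = -137)
(r(-3) + d*86)/u = (2*I*√2 - 128*86)/(-137) = (2*I*√2 - 11008)*(-1/137) = (-11008 + 2*I*√2)*(-1/137) = 11008/137 - 2*I*√2/137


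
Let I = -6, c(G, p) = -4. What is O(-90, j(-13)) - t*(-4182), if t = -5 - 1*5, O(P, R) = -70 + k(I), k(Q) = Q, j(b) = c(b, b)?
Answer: -41896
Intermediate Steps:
j(b) = -4
O(P, R) = -76 (O(P, R) = -70 - 6 = -76)
t = -10 (t = -5 - 5 = -10)
O(-90, j(-13)) - t*(-4182) = -76 - (-10)*(-4182) = -76 - 1*41820 = -76 - 41820 = -41896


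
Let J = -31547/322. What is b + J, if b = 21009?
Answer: 6733351/322 ≈ 20911.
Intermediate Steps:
J = -31547/322 (J = -31547*1/322 = -31547/322 ≈ -97.972)
b + J = 21009 - 31547/322 = 6733351/322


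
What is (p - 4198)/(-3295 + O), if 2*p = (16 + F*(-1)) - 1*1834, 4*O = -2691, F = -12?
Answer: 20404/15871 ≈ 1.2856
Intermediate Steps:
O = -2691/4 (O = (¼)*(-2691) = -2691/4 ≈ -672.75)
p = -903 (p = ((16 - 12*(-1)) - 1*1834)/2 = ((16 + 12) - 1834)/2 = (28 - 1834)/2 = (½)*(-1806) = -903)
(p - 4198)/(-3295 + O) = (-903 - 4198)/(-3295 - 2691/4) = -5101/(-15871/4) = -5101*(-4/15871) = 20404/15871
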